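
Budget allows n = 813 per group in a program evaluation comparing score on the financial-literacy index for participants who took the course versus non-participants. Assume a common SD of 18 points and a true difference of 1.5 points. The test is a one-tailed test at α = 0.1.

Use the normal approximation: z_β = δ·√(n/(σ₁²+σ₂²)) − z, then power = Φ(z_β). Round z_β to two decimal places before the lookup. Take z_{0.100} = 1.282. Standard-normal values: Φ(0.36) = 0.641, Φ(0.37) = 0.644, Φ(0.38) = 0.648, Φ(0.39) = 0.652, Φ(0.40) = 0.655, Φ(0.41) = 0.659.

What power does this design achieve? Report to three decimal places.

z_β = δ·√(n/(σ₁²+σ₂²)) − z_α
    = 1.5 · √(813/648) − 1.282
    = 1.5 · 1.12010 − 1.282
    = 1.6802 − 1.282 = 0.3982 → 0.40
Power = Φ(0.40) = 0.655.

Power ≈ 0.655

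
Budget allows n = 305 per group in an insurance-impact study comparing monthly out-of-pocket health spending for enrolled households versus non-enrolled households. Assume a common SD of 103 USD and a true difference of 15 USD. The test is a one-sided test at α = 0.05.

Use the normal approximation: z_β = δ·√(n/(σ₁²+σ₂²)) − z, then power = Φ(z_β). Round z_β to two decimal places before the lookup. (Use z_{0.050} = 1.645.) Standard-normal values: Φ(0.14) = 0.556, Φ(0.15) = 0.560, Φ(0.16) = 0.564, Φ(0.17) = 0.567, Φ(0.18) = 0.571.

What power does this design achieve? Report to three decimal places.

z_β = δ·√(n/(σ₁²+σ₂²)) − z_α
    = 15 · √(305/21218) − 1.645
    = 15 · 0.11989 − 1.645
    = 1.7984 − 1.645 = 0.1534 → 0.15
Power = Φ(0.15) = 0.560.

Power ≈ 0.560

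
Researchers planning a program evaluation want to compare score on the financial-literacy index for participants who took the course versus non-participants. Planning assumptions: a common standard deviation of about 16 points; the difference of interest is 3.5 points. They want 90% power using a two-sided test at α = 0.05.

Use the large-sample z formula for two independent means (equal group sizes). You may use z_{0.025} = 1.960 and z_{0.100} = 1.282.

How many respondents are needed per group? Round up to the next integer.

n = (z_{α/2} + z_β)² · (σ₁² + σ₂²) / δ²
  = (1.960 + 1.282)² · (2·16² = 512) / 3.5²
  = 10.5106 · 512 / 12.25
  = 439.30
Round up → n = 440 per group.

n = 440 per group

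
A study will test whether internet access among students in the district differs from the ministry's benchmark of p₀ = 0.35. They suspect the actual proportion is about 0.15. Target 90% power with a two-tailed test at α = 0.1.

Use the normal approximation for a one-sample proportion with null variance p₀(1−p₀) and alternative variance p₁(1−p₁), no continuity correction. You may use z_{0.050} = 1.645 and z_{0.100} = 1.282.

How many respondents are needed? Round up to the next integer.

n = 39

n = [z_{α/2}·√(p₀q₀) + z_β·√(p₁q₁)]² / (p₁ − p₀)²
  = [1.645·√(0.35·0.65) + 1.282·√(0.15·0.85)]² / (-0.20)²
  = [1.645·0.4770 + 1.282·0.3571]² / 0.0400
  = [1.2424]² / 0.0400
  = 38.59
Round up → n = 39.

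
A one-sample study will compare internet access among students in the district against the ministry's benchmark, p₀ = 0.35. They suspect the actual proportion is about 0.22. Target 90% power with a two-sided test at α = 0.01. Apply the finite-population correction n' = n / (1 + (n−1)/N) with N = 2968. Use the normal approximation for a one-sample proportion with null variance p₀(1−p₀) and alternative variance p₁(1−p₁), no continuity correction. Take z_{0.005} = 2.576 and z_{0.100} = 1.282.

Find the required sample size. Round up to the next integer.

n = [z_{α/2}·√(p₀q₀) + z_β·√(p₁q₁)]² / (p₁ − p₀)²
  = [2.576·√(0.35·0.65) + 1.282·√(0.22·0.78)]² / (-0.13)²
  = [2.576·0.4770 + 1.282·0.4142]² / 0.0169
  = [1.7597]² / 0.0169
  = 183.24
Finite-population correction (N = 2968): 183.24 / (1 + (183.24 − 1)/2968) = 172.64.
Round up → n = 173.

n = 173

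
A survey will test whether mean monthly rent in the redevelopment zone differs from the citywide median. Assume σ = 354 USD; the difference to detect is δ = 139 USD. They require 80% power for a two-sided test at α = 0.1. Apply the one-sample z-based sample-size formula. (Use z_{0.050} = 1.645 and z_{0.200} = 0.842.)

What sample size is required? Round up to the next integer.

n = (z_{α/2} + z_β)² · σ² / δ²
  = (1.645 + 0.842)² · 354² / 139²
  = 6.1852 · 125316 / 19321
  = 40.12
Round up → n = 41.

n = 41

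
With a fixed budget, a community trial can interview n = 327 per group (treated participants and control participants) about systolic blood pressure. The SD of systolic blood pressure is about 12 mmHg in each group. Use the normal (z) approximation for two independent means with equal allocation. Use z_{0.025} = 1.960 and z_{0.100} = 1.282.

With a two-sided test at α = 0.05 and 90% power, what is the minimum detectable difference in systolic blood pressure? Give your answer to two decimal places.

δ = (z_{α/2} + z_β) · √((σ₁²+σ₂²)/n)
  = (1.960 + 1.282) · √(288/327)
  = 3.242 · √0.88073
  = 3.242 · 0.9385
  = 3.0425

Minimum detectable difference ≈ 3.04 mmHg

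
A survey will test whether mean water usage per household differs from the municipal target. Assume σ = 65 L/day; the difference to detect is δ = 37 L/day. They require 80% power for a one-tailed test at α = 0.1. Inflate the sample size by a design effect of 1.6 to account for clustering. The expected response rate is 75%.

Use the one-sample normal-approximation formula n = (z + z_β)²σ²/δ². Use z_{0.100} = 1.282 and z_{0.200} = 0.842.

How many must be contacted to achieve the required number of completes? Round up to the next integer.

n = 30

n = (z_α + z_β)² · σ² / δ²
  = (1.282 + 0.842)² · 65² / 37²
  = 4.5114 · 4225 / 1369
  = 13.92
Design effect: 1.6 × 13.92 = 22.28.
Adjust for 75% response: 22.28 / 0.75 = 29.70.
Round up → n = 30.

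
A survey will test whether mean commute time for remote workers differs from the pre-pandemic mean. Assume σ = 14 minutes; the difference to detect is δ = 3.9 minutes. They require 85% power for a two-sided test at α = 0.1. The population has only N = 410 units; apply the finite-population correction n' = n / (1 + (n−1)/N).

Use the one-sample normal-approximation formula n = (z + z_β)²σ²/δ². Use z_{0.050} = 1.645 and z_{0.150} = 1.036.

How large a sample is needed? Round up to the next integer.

n = 76

n = (z_{α/2} + z_β)² · σ² / δ²
  = (1.645 + 1.036)² · 14² / 3.9²
  = 7.1878 · 196 / 15.21
  = 92.62
Finite-population correction (N = 410): 92.62 / (1 + (92.62 − 1)/410) = 75.71.
Round up → n = 76.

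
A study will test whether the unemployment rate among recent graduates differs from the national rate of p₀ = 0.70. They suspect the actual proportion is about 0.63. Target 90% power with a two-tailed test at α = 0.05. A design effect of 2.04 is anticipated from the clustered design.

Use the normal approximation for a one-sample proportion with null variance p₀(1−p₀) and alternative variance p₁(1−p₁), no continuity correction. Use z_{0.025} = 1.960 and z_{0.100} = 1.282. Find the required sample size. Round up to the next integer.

n = [z_{α/2}·√(p₀q₀) + z_β·√(p₁q₁)]² / (p₁ − p₀)²
  = [1.960·√(0.70·0.30) + 1.282·√(0.63·0.37)]² / (-0.07)²
  = [1.960·0.4583 + 1.282·0.4828]² / 0.0049
  = [1.5171]² / 0.0049
  = 469.74
Design effect: 2.04 × 469.74 = 958.26.
Round up → n = 959.

n = 959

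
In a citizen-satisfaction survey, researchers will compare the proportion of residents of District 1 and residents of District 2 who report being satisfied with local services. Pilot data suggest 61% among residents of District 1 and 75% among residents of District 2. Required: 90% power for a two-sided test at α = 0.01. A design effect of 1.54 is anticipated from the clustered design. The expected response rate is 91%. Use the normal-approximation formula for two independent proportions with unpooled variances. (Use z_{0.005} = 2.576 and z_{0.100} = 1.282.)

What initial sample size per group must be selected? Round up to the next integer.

n = (z_{α/2} + z_β)² · [p₁(1−p₁) + p₂(1−p₂)] / (p₁ − p₂)²
  = (2.576 + 1.282)² · (0.61·0.39 + 0.75·0.25) / (-0.14)²
  = (3.858)² · (0.2379 + 0.1875) / 0.0196
  = 14.8842 · 0.4254 / 0.0196
  = 323.05
Design effect: 1.54 × 323.05 = 497.49.
Adjust for 91% response: 497.49 / 0.91 = 546.70.
Round up → n = 547 per group.

n = 547 per group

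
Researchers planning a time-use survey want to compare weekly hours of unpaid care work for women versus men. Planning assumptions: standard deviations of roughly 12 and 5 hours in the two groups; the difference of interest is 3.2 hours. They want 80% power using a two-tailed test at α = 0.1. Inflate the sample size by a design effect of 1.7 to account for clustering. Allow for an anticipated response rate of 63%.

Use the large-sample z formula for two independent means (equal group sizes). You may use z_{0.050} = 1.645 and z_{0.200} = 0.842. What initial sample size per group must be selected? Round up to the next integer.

n = (z_{α/2} + z_β)² · (σ₁² + σ₂²) / δ²
  = (1.645 + 0.842)² · (12² + 5² = 169) / 3.2²
  = 6.1852 · 169 / 10.24
  = 102.08
Design effect: 1.7 × 102.08 = 173.54.
Adjust for 63% response: 173.54 / 0.63 = 275.45.
Round up → n = 276 per group.

n = 276 per group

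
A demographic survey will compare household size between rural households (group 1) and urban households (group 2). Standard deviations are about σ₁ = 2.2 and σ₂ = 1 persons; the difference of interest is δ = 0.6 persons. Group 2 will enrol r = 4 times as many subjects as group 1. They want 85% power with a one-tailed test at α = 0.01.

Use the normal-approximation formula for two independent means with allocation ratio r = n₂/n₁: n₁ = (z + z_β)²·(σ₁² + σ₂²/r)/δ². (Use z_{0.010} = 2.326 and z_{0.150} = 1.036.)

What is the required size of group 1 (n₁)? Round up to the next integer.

n₁ = 160

n₁ = (z_α + z_β)² · (σ₁² + σ₂²/r) / δ²
   = (2.326 + 1.036)² · (2.2² + 1²/4) / 0.6²
   = 11.3030 · (4.84 + 0.25) / 0.36
   = 11.3030 · 5.09 / 0.36
   = 159.81
Round up → n₁ = 160; n₂ = r·n₁ = 4 × 160 = 640.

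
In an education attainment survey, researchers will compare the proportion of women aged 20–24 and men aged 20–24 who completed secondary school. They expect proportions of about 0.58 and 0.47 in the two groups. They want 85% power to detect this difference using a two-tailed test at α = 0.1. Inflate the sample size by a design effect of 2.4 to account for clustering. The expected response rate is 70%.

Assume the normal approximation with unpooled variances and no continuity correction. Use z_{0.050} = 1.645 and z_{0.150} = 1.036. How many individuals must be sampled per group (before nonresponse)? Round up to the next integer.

n = (z_{α/2} + z_β)² · [p₁(1−p₁) + p₂(1−p₂)] / (p₁ − p₂)²
  = (1.645 + 1.036)² · (0.58·0.42 + 0.47·0.53) / (0.11)²
  = (2.681)² · (0.2436 + 0.2491) / 0.0121
  = 7.1878 · 0.4927 / 0.0121
  = 292.68
Design effect: 2.4 × 292.68 = 702.43.
Adjust for 70% response: 702.43 / 0.70 = 1003.47.
Round up → n = 1004 per group.

n = 1004 per group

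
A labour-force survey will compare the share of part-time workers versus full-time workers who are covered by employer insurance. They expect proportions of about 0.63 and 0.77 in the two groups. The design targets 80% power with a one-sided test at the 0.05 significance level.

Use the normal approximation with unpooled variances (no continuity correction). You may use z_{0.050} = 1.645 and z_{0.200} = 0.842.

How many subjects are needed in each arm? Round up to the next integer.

n = (z_α + z_β)² · [p₁(1−p₁) + p₂(1−p₂)] / (p₁ − p₂)²
  = (1.645 + 0.842)² · (0.63·0.37 + 0.77·0.23) / (-0.14)²
  = (2.487)² · (0.2331 + 0.1771) / 0.0196
  = 6.1852 · 0.4102 / 0.0196
  = 129.45
Round up → n = 130 per group.

n = 130 per group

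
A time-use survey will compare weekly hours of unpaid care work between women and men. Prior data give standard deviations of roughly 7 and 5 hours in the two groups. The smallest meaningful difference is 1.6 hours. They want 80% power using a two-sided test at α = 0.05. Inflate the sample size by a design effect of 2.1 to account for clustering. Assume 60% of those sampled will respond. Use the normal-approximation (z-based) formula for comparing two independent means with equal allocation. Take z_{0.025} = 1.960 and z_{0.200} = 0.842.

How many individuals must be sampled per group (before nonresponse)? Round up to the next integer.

n = (z_{α/2} + z_β)² · (σ₁² + σ₂²) / δ²
  = (1.960 + 0.842)² · (7² + 5² = 74) / 1.6²
  = 7.8512 · 74 / 2.56
  = 226.95
Design effect: 2.1 × 226.95 = 476.59.
Adjust for 60% response: 476.59 / 0.60 = 794.32.
Round up → n = 795 per group.

n = 795 per group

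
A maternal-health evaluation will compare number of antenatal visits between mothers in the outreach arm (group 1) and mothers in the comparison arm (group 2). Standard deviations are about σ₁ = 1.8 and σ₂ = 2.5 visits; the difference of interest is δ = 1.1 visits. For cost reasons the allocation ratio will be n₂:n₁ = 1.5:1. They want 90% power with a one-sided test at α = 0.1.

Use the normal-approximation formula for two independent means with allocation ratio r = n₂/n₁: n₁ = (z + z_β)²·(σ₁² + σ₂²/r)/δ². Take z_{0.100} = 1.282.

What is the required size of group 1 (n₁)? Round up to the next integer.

n₁ = (z_α + z_β)² · (σ₁² + σ₂²/r) / δ²
   = (1.282 + 1.282)² · (1.8² + 2.5²/1.5) / 1.1²
   = 6.5741 · (3.24 + 4.1667) / 1.21
   = 6.5741 · 7.4067 / 1.21
   = 40.24
Round up → n₁ = 41; n₂ = r·n₁ = 1.5 × 41 = 62.

n₁ = 41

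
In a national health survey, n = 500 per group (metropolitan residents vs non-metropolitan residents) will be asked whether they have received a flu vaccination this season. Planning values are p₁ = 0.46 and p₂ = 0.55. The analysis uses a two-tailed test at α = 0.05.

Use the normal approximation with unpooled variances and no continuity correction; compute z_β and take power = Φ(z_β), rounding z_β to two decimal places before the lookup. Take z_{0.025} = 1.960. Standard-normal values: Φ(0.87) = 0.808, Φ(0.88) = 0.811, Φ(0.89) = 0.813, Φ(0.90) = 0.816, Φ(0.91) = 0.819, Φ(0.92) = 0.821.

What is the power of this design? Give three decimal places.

z_β = |p₁−p₂|·√(n/[p₁q₁+p₂q₂]) − z_{α/2}
    = 0.09 · √(500/0.4959) − 1.960
    = 0.09 · 31.7532 − 1.960
    = 2.8578 − 1.960 = 0.8978 → 0.90
Power = Φ(0.90) = 0.816.

Power ≈ 0.816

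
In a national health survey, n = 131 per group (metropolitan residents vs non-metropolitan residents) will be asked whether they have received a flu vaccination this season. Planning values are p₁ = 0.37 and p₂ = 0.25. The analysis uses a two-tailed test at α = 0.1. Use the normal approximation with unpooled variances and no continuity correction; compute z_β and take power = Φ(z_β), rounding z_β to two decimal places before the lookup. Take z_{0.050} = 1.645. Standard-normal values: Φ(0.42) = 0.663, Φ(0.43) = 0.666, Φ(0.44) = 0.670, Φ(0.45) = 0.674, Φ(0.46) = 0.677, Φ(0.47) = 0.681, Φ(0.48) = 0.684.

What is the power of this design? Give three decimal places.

z_β = |p₁−p₂|·√(n/[p₁q₁+p₂q₂]) − z_{α/2}
    = 0.12 · √(131/0.4206) − 1.645
    = 0.12 · 17.6482 − 1.645
    = 2.1178 − 1.645 = 0.4728 → 0.47
Power = Φ(0.47) = 0.681.

Power ≈ 0.681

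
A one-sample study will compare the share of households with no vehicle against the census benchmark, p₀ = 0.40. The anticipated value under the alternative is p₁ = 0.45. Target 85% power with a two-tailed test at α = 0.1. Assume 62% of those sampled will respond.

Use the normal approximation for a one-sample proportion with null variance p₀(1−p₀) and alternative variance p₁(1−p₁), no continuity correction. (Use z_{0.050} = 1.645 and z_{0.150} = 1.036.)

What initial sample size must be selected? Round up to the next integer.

n = [z_{α/2}·√(p₀q₀) + z_β·√(p₁q₁)]² / (p₁ − p₀)²
  = [1.645·√(0.40·0.60) + 1.036·√(0.45·0.55)]² / (0.05)²
  = [1.645·0.4899 + 1.036·0.4975]² / 0.0025
  = [1.3213]² / 0.0025
  = 698.32
Adjust for 62% response: 698.32 / 0.62 = 1126.32.
Round up → n = 1127.

n = 1127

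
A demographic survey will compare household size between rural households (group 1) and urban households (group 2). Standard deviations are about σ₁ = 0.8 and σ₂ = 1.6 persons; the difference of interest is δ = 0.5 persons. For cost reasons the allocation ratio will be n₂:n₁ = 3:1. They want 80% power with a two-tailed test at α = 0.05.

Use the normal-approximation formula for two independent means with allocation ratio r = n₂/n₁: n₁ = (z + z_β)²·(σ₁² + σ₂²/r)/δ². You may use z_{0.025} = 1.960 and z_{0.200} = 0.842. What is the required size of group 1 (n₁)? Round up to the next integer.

n₁ = (z_{α/2} + z_β)² · (σ₁² + σ₂²/r) / δ²
   = (1.960 + 0.842)² · (0.8² + 1.6²/3) / 0.5²
   = 7.8512 · (0.64 + 0.85333) / 0.25
   = 7.8512 · 1.4933 / 0.25
   = 46.90
Round up → n₁ = 47; n₂ = r·n₁ = 3 × 47 = 141.

n₁ = 47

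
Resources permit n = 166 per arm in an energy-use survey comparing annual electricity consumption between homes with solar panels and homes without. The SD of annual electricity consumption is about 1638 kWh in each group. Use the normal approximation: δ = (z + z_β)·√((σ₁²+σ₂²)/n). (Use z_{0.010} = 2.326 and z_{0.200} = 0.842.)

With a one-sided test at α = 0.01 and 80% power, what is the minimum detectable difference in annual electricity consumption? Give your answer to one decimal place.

δ = (z_α + z_β) · √((σ₁²+σ₂²)/n)
  = (2.326 + 0.842) · √(5366088/166)
  = 3.168 · √32325.8
  = 3.168 · 179.7939
  = 569.5869

Minimum detectable difference ≈ 569.6 kWh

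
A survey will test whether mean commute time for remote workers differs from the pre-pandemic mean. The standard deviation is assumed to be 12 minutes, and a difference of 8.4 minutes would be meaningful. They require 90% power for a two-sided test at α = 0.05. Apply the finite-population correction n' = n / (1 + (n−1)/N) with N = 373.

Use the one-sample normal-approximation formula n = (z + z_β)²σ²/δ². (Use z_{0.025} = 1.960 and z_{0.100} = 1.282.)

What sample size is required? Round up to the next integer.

n = (z_{α/2} + z_β)² · σ² / δ²
  = (1.960 + 1.282)² · 12² / 8.4²
  = 10.5106 · 144 / 70.56
  = 21.45
Finite-population correction (N = 373): 21.45 / (1 + (21.45 − 1)/373) = 20.34.
Round up → n = 21.

n = 21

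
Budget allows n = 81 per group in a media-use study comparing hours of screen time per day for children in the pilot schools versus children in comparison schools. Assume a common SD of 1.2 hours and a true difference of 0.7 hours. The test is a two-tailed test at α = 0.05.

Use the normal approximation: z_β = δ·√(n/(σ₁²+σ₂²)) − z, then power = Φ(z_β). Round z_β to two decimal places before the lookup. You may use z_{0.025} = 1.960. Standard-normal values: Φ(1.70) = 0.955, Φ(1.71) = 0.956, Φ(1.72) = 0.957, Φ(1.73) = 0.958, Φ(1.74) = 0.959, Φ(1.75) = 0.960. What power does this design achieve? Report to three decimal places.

z_β = δ·√(n/(σ₁²+σ₂²)) − z_{α/2}
    = 0.7 · √(81/2.88) − 1.960
    = 0.7 · 5.30330 − 1.960
    = 3.7123 − 1.960 = 1.7523 → 1.75
Power = Φ(1.75) = 0.960.

Power ≈ 0.960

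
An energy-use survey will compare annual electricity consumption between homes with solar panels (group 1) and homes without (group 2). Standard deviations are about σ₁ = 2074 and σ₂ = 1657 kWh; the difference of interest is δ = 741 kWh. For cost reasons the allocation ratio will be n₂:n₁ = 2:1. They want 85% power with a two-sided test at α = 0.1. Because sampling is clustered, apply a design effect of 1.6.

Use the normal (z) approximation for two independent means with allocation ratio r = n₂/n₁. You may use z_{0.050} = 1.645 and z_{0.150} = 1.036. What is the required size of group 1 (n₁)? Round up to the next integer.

n₁ = (z_{α/2} + z_β)² · (σ₁² + σ₂²/r) / δ²
   = (1.645 + 1.036)² · (2074² + 1657²/2) / 741²
   = 7.1878 · (4301476 + 1372824.5) / 549081
   = 7.1878 · 5674300.5 / 549081
   = 74.28
Design effect: 1.6 × 74.28 = 118.85.
Round up → n₁ = 119; n₂ = r·n₁ = 2 × 119 = 238.

n₁ = 119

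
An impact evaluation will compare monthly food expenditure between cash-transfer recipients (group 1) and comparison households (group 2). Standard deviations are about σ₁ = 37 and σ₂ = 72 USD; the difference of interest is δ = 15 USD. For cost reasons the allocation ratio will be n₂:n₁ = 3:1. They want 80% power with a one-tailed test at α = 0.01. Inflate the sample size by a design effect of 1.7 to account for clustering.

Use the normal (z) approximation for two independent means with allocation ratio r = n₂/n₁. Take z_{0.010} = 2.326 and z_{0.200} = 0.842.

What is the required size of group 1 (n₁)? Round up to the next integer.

n₁ = (z_α + z_β)² · (σ₁² + σ₂²/r) / δ²
   = (2.326 + 0.842)² · (37² + 72²/3) / 15²
   = 10.0362 · (1369 + 1728) / 225
   = 10.0362 · 3097 / 225
   = 138.14
Design effect: 1.7 × 138.14 = 234.84.
Round up → n₁ = 235; n₂ = r·n₁ = 3 × 235 = 705.

n₁ = 235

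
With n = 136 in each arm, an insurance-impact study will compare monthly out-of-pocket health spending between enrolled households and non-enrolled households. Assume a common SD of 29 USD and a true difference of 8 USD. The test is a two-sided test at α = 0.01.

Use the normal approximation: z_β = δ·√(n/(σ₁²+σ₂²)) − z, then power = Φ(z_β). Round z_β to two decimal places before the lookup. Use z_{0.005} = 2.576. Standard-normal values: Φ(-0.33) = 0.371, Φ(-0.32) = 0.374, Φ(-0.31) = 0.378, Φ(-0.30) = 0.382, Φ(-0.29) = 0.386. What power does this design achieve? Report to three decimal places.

z_β = δ·√(n/(σ₁²+σ₂²)) − z_{α/2}
    = 8 · √(136/1682) − 2.576
    = 8 · 0.28435 − 2.576
    = 2.2748 − 2.576 = -0.3012 → -0.30
Power = Φ(-0.30) = 0.382.

Power ≈ 0.382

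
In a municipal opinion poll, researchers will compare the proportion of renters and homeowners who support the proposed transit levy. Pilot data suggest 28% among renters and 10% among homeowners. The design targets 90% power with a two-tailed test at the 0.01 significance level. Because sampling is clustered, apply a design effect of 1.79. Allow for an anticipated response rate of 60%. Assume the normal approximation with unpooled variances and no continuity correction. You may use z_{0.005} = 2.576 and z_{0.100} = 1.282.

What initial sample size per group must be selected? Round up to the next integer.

n = 400 per group

n = (z_{α/2} + z_β)² · [p₁(1−p₁) + p₂(1−p₂)] / (p₁ − p₂)²
  = (2.576 + 1.282)² · (0.28·0.72 + 0.10·0.90) / (0.18)²
  = (3.858)² · (0.2016 + 0.0900) / 0.0324
  = 14.8842 · 0.2916 / 0.0324
  = 133.96
Design effect: 1.79 × 133.96 = 239.78.
Adjust for 60% response: 239.78 / 0.60 = 399.64.
Round up → n = 400 per group.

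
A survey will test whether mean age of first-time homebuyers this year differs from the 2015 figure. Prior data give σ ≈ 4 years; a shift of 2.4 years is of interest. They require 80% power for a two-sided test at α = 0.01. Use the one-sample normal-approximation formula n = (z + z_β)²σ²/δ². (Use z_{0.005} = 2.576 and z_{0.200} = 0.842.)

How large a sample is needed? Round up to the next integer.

n = (z_{α/2} + z_β)² · σ² / δ²
  = (2.576 + 0.842)² · 4² / 2.4²
  = 11.6827 · 16 / 5.76
  = 32.45
Round up → n = 33.

n = 33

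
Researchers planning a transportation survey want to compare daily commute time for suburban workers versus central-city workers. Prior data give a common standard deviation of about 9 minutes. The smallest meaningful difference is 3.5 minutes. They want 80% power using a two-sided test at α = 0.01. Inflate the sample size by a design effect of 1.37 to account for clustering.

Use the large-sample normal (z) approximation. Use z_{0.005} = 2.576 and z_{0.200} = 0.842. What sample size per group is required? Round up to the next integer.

n = (z_{α/2} + z_β)² · (σ₁² + σ₂²) / δ²
  = (2.576 + 0.842)² · (2·9² = 162) / 3.5²
  = 11.6827 · 162 / 12.25
  = 154.50
Design effect: 1.37 × 154.50 = 211.66.
Round up → n = 212 per group.

n = 212 per group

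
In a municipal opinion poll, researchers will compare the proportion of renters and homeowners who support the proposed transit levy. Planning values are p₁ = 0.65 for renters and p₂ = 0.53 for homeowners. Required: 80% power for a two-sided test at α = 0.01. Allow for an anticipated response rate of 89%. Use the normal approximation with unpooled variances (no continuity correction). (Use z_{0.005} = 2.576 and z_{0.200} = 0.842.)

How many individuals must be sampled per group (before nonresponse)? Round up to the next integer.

n = (z_{α/2} + z_β)² · [p₁(1−p₁) + p₂(1−p₂)] / (p₁ − p₂)²
  = (2.576 + 0.842)² · (0.65·0.35 + 0.53·0.47) / (0.12)²
  = (3.418)² · (0.2275 + 0.2491) / 0.0144
  = 11.6827 · 0.4766 / 0.0144
  = 386.67
Adjust for 89% response: 386.67 / 0.89 = 434.46.
Round up → n = 435 per group.

n = 435 per group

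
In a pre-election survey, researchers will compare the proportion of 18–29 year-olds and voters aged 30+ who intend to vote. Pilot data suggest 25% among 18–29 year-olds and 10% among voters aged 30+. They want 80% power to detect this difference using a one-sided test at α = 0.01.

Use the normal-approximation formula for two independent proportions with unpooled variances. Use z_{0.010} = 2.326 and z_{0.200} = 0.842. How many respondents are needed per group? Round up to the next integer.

n = (z_α + z_β)² · [p₁(1−p₁) + p₂(1−p₂)] / (p₁ − p₂)²
  = (2.326 + 0.842)² · (0.25·0.75 + 0.10·0.90) / (0.15)²
  = (3.168)² · (0.1875 + 0.0900) / 0.0225
  = 10.0362 · 0.2775 / 0.0225
  = 123.78
Round up → n = 124 per group.

n = 124 per group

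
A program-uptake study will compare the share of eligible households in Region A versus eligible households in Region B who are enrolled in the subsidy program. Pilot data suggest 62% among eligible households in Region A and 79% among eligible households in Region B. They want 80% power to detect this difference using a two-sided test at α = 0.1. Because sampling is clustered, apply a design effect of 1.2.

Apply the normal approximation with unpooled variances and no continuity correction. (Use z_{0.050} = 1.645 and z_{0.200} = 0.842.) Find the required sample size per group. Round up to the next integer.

n = (z_{α/2} + z_β)² · [p₁(1−p₁) + p₂(1−p₂)] / (p₁ − p₂)²
  = (1.645 + 0.842)² · (0.62·0.38 + 0.79·0.21) / (-0.17)²
  = (2.487)² · (0.2356 + 0.1659) / 0.0289
  = 6.1852 · 0.4015 / 0.0289
  = 85.93
Design effect: 1.2 × 85.93 = 103.11.
Round up → n = 104 per group.

n = 104 per group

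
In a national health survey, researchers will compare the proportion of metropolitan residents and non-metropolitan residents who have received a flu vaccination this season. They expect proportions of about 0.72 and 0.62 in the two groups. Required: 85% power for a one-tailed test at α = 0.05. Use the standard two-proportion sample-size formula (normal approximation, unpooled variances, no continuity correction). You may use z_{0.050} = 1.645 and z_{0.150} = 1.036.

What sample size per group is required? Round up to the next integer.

n = 315 per group

n = (z_α + z_β)² · [p₁(1−p₁) + p₂(1−p₂)] / (p₁ − p₂)²
  = (1.645 + 1.036)² · (0.72·0.28 + 0.62·0.38) / (0.10)²
  = (2.681)² · (0.2016 + 0.2356) / 0.0100
  = 7.1878 · 0.4372 / 0.0100
  = 314.25
Round up → n = 315 per group.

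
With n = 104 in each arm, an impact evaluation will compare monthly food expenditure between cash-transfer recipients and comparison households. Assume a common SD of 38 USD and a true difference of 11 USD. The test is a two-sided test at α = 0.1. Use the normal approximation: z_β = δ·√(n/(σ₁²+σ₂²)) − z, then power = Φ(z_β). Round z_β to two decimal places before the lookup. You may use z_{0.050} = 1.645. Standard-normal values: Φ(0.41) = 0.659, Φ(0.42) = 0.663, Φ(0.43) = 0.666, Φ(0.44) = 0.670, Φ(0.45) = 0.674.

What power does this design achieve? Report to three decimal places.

z_β = δ·√(n/(σ₁²+σ₂²)) − z_{α/2}
    = 11 · √(104/2888) − 1.645
    = 11 · 0.18977 − 1.645
    = 2.0874 − 1.645 = 0.4424 → 0.44
Power = Φ(0.44) = 0.670.

Power ≈ 0.670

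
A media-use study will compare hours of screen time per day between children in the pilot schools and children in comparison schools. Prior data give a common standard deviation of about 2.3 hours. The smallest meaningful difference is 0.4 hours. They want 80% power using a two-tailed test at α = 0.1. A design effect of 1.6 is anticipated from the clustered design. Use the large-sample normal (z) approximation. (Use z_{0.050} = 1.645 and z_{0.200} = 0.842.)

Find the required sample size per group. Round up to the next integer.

n = 655 per group

n = (z_{α/2} + z_β)² · (σ₁² + σ₂²) / δ²
  = (1.645 + 0.842)² · (2·2.3² = 10.58) / 0.4²
  = 6.1852 · 10.58 / 0.16
  = 408.99
Design effect: 1.6 × 408.99 = 654.39.
Round up → n = 655 per group.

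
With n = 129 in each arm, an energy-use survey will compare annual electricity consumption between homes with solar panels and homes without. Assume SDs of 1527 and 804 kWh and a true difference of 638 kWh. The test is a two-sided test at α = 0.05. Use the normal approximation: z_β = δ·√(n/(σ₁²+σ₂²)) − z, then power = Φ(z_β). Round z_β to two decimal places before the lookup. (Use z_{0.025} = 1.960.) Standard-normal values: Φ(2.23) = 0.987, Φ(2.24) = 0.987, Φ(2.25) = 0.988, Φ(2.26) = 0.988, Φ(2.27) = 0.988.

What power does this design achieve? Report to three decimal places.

z_β = δ·√(n/(σ₁²+σ₂²)) − z_{α/2}
    = 638 · √(129/2978145) − 1.960
    = 638 · 0.00658 − 1.960
    = 4.1990 − 1.960 = 2.2390 → 2.24
Power = Φ(2.24) = 0.987.

Power ≈ 0.987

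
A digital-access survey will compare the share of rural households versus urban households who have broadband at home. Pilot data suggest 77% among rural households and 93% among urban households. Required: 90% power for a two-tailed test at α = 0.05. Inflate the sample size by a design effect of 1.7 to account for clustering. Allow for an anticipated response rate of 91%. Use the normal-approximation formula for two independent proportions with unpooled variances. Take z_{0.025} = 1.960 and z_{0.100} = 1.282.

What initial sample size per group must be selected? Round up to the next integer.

n = 186 per group

n = (z_{α/2} + z_β)² · [p₁(1−p₁) + p₂(1−p₂)] / (p₁ − p₂)²
  = (1.960 + 1.282)² · (0.77·0.23 + 0.93·0.07) / (-0.16)²
  = (3.242)² · (0.1771 + 0.0651) / 0.0256
  = 10.5106 · 0.2422 / 0.0256
  = 99.44
Design effect: 1.7 × 99.44 = 169.05.
Adjust for 91% response: 169.05 / 0.91 = 185.77.
Round up → n = 186 per group.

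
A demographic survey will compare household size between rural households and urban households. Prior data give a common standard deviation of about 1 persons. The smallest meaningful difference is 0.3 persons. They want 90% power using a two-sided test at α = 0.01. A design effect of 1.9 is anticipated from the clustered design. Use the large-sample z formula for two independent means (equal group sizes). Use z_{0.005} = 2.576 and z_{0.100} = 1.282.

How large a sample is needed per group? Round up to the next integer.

n = 629 per group

n = (z_{α/2} + z_β)² · (σ₁² + σ₂²) / δ²
  = (2.576 + 1.282)² · (2·1² = 2) / 0.3²
  = 14.8842 · 2 / 0.09
  = 330.76
Design effect: 1.9 × 330.76 = 628.44.
Round up → n = 629 per group.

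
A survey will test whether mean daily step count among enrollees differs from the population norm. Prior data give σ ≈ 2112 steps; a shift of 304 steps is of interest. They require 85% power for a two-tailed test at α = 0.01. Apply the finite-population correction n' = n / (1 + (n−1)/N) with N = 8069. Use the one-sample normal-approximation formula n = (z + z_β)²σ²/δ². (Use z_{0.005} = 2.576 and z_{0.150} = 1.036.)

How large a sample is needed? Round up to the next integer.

n = 585

n = (z_{α/2} + z_β)² · σ² / δ²
  = (2.576 + 1.036)² · 2112² / 304²
  = 13.0465 · 4460544 / 92416
  = 629.70
Finite-population correction (N = 8069): 629.70 / (1 + (629.70 − 1)/8069) = 584.19.
Round up → n = 585.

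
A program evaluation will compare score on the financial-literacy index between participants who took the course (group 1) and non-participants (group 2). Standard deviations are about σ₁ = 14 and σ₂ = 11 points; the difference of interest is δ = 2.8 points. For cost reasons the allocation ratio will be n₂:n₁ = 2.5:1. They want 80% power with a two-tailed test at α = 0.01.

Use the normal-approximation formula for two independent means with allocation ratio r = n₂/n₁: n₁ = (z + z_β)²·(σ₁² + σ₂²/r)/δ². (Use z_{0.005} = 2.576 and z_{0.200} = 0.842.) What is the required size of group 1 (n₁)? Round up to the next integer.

n₁ = 365

n₁ = (z_{α/2} + z_β)² · (σ₁² + σ₂²/r) / δ²
   = (2.576 + 0.842)² · (14² + 11²/2.5) / 2.8²
   = 11.6827 · (196 + 48.4) / 7.84
   = 11.6827 · 244.4 / 7.84
   = 364.19
Round up → n₁ = 365; n₂ = r·n₁ = 2.5 × 365 = 913.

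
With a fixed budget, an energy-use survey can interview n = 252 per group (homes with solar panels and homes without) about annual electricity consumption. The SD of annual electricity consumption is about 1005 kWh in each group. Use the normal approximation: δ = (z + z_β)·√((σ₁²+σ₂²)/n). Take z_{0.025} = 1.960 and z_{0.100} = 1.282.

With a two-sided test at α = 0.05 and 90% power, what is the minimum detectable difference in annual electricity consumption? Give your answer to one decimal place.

Minimum detectable difference ≈ 290.3 kWh

δ = (z_{α/2} + z_β) · √((σ₁²+σ₂²)/n)
  = (1.960 + 1.282) · √(2020050/252)
  = 3.242 · √8016.1
  = 3.242 · 89.5325
  = 290.2644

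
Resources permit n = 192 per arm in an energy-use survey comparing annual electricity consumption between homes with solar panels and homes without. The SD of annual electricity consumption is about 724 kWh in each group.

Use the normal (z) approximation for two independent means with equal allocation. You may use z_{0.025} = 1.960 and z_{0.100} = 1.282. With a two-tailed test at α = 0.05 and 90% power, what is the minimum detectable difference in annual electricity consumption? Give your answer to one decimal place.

Minimum detectable difference ≈ 239.6 kWh

δ = (z_{α/2} + z_β) · √((σ₁²+σ₂²)/n)
  = (1.960 + 1.282) · √(1048352/192)
  = 3.242 · √5460.2
  = 3.242 · 73.8929
  = 239.5609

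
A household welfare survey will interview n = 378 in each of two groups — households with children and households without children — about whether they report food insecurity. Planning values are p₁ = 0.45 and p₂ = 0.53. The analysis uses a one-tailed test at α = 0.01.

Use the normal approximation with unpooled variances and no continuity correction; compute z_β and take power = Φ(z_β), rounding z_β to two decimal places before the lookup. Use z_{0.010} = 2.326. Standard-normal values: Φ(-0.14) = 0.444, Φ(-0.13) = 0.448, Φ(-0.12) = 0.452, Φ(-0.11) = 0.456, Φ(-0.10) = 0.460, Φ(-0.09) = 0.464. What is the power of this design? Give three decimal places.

Power ≈ 0.452

z_β = |p₁−p₂|·√(n/[p₁q₁+p₂q₂]) − z_α
    = 0.08 · √(378/0.4966) − 2.326
    = 0.08 · 27.5894 − 2.326
    = 2.2072 − 2.326 = -0.1188 → -0.12
Power = Φ(-0.12) = 0.452.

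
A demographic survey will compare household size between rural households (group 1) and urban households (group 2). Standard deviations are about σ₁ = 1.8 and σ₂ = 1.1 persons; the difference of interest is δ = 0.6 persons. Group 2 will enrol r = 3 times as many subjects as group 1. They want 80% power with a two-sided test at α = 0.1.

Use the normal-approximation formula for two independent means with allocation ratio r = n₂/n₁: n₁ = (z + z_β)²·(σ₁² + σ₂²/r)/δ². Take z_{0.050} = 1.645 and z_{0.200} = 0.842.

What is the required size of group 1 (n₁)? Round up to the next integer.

n₁ = (z_{α/2} + z_β)² · (σ₁² + σ₂²/r) / δ²
   = (1.645 + 0.842)² · (1.8² + 1.1²/3) / 0.6²
   = 6.1852 · (3.24 + 0.40333) / 0.36
   = 6.1852 · 3.6433 / 0.36
   = 62.60
Round up → n₁ = 63; n₂ = r·n₁ = 3 × 63 = 189.

n₁ = 63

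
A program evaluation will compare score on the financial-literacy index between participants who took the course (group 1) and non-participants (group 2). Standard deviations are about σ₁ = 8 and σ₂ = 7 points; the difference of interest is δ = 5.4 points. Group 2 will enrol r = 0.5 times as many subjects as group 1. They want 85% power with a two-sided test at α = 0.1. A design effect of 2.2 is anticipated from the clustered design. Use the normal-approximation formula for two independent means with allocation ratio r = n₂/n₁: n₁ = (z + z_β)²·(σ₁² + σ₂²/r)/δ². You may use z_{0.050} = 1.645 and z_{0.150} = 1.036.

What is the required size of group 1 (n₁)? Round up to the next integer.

n₁ = (z_{α/2} + z_β)² · (σ₁² + σ₂²/r) / δ²
   = (1.645 + 1.036)² · (8² + 7²/0.5) / 5.4²
   = 7.1878 · (64 + 98) / 29.16
   = 7.1878 · 162 / 29.16
   = 39.93
Design effect: 2.2 × 39.93 = 87.85.
Round up → n₁ = 88; n₂ = r·n₁ = 0.5 × 88 = 44.

n₁ = 88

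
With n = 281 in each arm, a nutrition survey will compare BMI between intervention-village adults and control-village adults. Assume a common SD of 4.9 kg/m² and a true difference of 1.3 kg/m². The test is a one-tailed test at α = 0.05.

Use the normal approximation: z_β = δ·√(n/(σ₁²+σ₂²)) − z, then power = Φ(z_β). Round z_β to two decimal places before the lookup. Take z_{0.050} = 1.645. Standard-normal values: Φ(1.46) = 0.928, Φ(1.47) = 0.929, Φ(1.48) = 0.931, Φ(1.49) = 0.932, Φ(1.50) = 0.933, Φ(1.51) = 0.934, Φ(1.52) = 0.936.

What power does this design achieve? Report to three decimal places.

Power ≈ 0.933

z_β = δ·√(n/(σ₁²+σ₂²)) − z_α
    = 1.3 · √(281/48.02) − 1.645
    = 1.3 · 2.41903 − 1.645
    = 3.1447 − 1.645 = 1.4997 → 1.50
Power = Φ(1.50) = 0.933.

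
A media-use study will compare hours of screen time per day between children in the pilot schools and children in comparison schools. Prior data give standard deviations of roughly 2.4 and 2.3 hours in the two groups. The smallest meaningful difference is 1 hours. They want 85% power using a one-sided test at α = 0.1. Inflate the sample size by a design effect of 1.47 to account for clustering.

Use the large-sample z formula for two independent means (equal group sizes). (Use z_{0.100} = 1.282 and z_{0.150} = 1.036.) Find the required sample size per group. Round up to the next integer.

n = (z_α + z_β)² · (σ₁² + σ₂²) / δ²
  = (1.282 + 1.036)² · (2.4² + 2.3² = 11.05) / 1²
  = 5.3731 · 11.05 / 1
  = 59.37
Design effect: 1.47 × 59.37 = 87.28.
Round up → n = 88 per group.

n = 88 per group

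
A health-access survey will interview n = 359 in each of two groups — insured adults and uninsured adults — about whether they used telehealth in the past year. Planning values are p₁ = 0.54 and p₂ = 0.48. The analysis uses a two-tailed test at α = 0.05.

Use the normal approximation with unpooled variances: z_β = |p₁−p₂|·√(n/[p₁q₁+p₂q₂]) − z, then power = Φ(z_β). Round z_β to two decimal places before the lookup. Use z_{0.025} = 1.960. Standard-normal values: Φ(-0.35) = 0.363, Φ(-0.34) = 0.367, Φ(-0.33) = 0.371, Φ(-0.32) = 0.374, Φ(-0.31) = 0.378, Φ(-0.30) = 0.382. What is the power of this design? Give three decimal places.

Power ≈ 0.363

z_β = |p₁−p₂|·√(n/[p₁q₁+p₂q₂]) − z_{α/2}
    = 0.06 · √(359/0.4980) − 1.960
    = 0.06 · 26.8493 − 1.960
    = 1.6110 − 1.960 = -0.3490 → -0.35
Power = Φ(-0.35) = 0.363.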